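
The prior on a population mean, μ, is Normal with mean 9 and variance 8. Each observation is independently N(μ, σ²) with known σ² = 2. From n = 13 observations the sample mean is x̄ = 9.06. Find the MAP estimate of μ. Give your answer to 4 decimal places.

n = 13, x̄ = 9.06.
For a Normal prior and Normal likelihood with known variance, the posterior is Normal; its mode equals its mean, the precision-weighted average.
Prior precision 1/σ₀² = 1/8 = 0.125; data precision n/σ² = 13/2 = 6.5.
μ̂ = (0.125·9 + 6.5·9.06) / (0.125 + 6.5) = 60.015/6.625 = 12003/1325 ≈ 9.0589.

μ̂_MAP = 9.0589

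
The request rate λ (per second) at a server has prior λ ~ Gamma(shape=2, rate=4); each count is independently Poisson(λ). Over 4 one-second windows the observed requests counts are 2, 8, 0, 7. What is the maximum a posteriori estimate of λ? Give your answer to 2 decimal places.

Σxᵢ = 2+8+0+7 = 17, with n = 4.
Posterior ∝ λe^(−4λ) · λ^17e^(−4λ) = λ^18e^(−8λ), i.e. Gamma(shape=19, rate=8).
The mode of a Gamma(a, b) with a ≥ 1 (shape–rate) is (a−1)/b = 18/8 ≈ 2.25.

λ̂_MAP = 2.25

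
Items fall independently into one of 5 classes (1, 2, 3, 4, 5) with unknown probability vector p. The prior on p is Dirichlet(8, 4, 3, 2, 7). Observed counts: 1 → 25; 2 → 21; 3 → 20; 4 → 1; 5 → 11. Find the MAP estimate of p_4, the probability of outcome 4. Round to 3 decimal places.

The posterior is Dirichlet(αᵢ + nᵢ) = Dirichlet(33, 25, 23, 3, 18).
For a Dirichlet(a₁,…,a_K) with all aᵢ > 1, the mode has j-th component (aⱼ − 1)/(Σaᵢ − K).
Here Σaᵢ = 102 and K = 5, so p_4 = (3 − 1)/(102 − 5) = 2/97 ≈ 0.021.

MAP estimate: 0.021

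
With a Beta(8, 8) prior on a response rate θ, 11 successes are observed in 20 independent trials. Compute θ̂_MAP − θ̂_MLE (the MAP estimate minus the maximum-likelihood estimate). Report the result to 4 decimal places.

Posterior is Beta(19, 17); MAP = (19−1)/(36−2) = 18/34 ≈ 0.52941.
MLE ignores the prior: θ̂_MLE = k/n = 11/20 ≈ 0.55000.
Difference = 18/34 − 11/20 = -7/340 ≈ -0.0206.

MAP − MLE = -0.0206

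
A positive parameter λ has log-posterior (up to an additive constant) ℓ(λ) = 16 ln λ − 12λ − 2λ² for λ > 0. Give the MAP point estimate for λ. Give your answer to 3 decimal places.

λ̂_MAP = 1.000

ℓ'(λ) = 16/λ − 12 − 4λ. Setting this to zero and multiplying by λ: 4λ² + 12λ − 16 = 0.
λ = (−12 + √(12² + 4·4·16)) / (2·4) = (−12 + √400) / 8 = (−12 + 20)/8 = 1.
ℓ''(λ) = −16/λ² − 4 < 0, confirming a maximum.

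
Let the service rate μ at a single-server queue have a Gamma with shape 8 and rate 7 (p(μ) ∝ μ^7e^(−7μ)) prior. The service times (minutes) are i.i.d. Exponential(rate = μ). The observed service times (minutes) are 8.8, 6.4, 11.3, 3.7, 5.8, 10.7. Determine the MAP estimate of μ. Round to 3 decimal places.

The Exponential(rate=μ) likelihood is ∝ μ^n e^(−μΣtᵢ). Here n = 6 and Σtᵢ = 8.8 + 6.4 + 11.3 + 3.7 + 5.8 + 10.7 = 46.7.
Posterior ∝ μ^7e^(−7μ) · μ^6e^(−46.7μ) = μ^13e^(−53.7μ), i.e. Gamma(14, 53.7).
Mode = (a−1)/b = 13/53.7 ≈ 0.242.

μ̂_MAP = 0.242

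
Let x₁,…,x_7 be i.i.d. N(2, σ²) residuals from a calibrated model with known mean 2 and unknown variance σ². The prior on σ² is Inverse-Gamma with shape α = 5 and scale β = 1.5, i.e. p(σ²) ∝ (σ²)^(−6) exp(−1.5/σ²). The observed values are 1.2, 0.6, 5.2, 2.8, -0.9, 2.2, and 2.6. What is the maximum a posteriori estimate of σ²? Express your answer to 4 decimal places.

σ̂²_MAP = 1.3311

Sum of squared deviations about the known mean: SS = (1.2−2)² + (0.6−2)² + (5.2−2)² + (2.8−2)² + (-0.9−2)² + (2.2−2)² + (2.6−2)² = 22.29.
The Normal likelihood contributes (σ²)^(−n/2) exp(−SS/(2σ²)), so the posterior is Inverse-Gamma(α + n/2, β + SS/2) = Inverse-Gamma(8.5, 12.645).
The mode of Inverse-Gamma(a, b) is b/(a+1) = 12.645/9.5 ≈ 1.3311.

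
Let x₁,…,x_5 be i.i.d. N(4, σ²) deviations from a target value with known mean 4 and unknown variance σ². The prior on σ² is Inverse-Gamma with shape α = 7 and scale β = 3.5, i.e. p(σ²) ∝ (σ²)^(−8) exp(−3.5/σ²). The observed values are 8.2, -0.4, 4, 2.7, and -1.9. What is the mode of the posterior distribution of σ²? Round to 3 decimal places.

σ̂²_MAP = 3.833

Sum of squared deviations about the known mean: SS = (8.2−4)² + (-0.4−4)² + (4−4)² + (2.7−4)² + (-1.9−4)² = 73.5.
The Normal likelihood contributes (σ²)^(−n/2) exp(−SS/(2σ²)), so the posterior is Inverse-Gamma(α + n/2, β + SS/2) = Inverse-Gamma(9.5, 40.25).
The mode of Inverse-Gamma(a, b) is b/(a+1) = 40.25/10.5 ≈ 3.833.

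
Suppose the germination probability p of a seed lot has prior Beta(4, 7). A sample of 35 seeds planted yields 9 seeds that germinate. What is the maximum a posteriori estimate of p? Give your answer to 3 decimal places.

Prior: Beta(4, 7).
Data: 9 successes in 35 trials. The binomial likelihood contributes p^9(1−p)^26, so the posterior is Beta(4+9, 7+26) = Beta(13, 33).
For Beta(a, b) with a, b > 1 the mode is (a−1)/(a+b−2) = 12/44 ≈ 0.273.

p̂_MAP = 0.273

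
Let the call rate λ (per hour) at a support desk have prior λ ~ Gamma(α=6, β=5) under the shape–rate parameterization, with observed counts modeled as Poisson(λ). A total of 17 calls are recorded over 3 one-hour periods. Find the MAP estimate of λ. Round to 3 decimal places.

λ̂_MAP = 2.750

Σxᵢ = 17, n = 3.
Posterior ∝ λ^5e^(−5λ) · λ^17e^(−3λ) = λ^22e^(−8λ), i.e. Gamma(shape=23, rate=8).
The mode of a Gamma(a, b) with a ≥ 1 (shape–rate) is (a−1)/b = 22/8 ≈ 2.750.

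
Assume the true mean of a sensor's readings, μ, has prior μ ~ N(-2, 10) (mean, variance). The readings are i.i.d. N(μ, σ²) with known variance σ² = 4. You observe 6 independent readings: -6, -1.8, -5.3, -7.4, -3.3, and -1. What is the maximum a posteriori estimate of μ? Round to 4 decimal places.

n = 6; x̄ = ((-6) + (-1.8) + (-5.3) + (-7.4) + (-3.3) + (-1))/6 = -24.8/6 = -62/15 ≈ -4.1333.
For a Normal prior and Normal likelihood with known variance, the posterior is Normal; its mode equals its mean, the precision-weighted average.
Prior precision 1/σ₀² = 1/10 = 0.1; data precision n/σ² = 6/4 = 1.5.
μ̂ = (0.1·(-2) + 1.5·(-62/15)) / (0.1 + 1.5) = (-6.4)/1.6 = -4.0000.

μ̂_MAP = -4.0000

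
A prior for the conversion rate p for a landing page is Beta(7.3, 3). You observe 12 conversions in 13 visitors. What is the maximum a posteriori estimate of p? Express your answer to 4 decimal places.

Prior: Beta(7.3, 3).
Data: 12 successes in 13 trials. The binomial likelihood contributes p^12(1−p)^1, so the posterior is Beta(7.3+12, 3+1) = Beta(19.3, 4).
For Beta(a, b) with a, b > 1 the mode is (a−1)/(a+b−2) = 18.3/21.3 ≈ 0.8592.

p̂_MAP = 0.8592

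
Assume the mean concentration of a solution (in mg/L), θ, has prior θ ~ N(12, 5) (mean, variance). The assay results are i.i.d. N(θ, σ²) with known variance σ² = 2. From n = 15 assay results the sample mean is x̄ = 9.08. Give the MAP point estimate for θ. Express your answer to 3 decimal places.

θ̂_MAP = 9.156

n = 15, x̄ = 9.08.
For a Normal prior and Normal likelihood with known variance, the posterior is Normal; its mode equals its mean, the precision-weighted average.
Prior precision 1/σ₀² = 1/5 = 0.2; data precision n/σ² = 15/2 = 7.5.
θ̂ = (0.2·12 + 7.5·9.08) / (0.2 + 7.5) = 70.5/7.7 = 705/77 ≈ 9.156.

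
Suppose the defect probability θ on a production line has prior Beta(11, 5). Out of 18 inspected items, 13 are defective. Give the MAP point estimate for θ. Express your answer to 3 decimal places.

Prior: Beta(11, 5).
Data: 13 successes in 18 trials. The binomial likelihood contributes θ^13(1−θ)^5, so the posterior is Beta(11+13, 5+5) = Beta(24, 10).
For Beta(a, b) with a, b > 1 the mode is (a−1)/(a+b−2) = 23/32 ≈ 0.719.

θ̂_MAP = 0.719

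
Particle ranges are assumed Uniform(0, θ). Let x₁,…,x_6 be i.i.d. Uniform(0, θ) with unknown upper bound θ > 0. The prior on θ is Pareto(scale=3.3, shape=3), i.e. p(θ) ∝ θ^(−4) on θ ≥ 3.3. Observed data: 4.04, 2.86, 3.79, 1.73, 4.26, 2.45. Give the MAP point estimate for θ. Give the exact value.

θ̂_MAP = 4.26

The Uniform(0, θ) likelihood is θ^(−n) for θ ≥ max(xᵢ), zero otherwise. Here max(xᵢ) = 4.26.
Posterior ∝ θ^(−4) · θ^(−6) = θ^(−10) on θ ≥ max(3.3, 4.26) = 4.26.
This density is strictly decreasing in θ, so the posterior mode lies at the lower boundary of the support.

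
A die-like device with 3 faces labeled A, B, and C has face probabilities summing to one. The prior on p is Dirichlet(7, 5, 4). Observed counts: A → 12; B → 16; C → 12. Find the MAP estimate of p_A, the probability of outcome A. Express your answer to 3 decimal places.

The posterior is Dirichlet(αᵢ + nᵢ) = Dirichlet(19, 21, 16).
For a Dirichlet(a₁,…,a_K) with all aᵢ > 1, the mode has j-th component (aⱼ − 1)/(Σaᵢ − K).
Here Σaᵢ = 56 and K = 3, so p_A = (19 − 1)/(56 − 3) = 18/53 ≈ 0.340.

MAP estimate of p_A = 0.340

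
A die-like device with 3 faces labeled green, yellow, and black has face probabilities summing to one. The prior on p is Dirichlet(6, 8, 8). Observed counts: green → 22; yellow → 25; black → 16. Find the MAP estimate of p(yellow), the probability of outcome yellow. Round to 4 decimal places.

MAP estimate of p(yellow) = 0.3902

The posterior is Dirichlet(αᵢ + nᵢ) = Dirichlet(28, 33, 24).
For a Dirichlet(a₁,…,a_K) with all aᵢ > 1, the mode has j-th component (aⱼ − 1)/(Σaᵢ − K).
Here Σaᵢ = 85 and K = 3, so p(yellow) = (33 − 1)/(85 − 3) = 32/82 ≈ 0.3902.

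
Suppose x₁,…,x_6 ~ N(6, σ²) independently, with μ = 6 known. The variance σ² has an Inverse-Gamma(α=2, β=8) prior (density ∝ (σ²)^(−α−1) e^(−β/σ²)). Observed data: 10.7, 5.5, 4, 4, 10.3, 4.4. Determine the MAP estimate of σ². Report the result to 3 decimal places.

σ̂²_MAP = 5.616

Sum of squared deviations about the known mean: SS = (10.7−6)² + (5.5−6)² + (4−6)² + (4−6)² + (10.3−6)² + (4.4−6)² = 51.39.
The Normal likelihood contributes (σ²)^(−n/2) exp(−SS/(2σ²)), so the posterior is Inverse-Gamma(α + n/2, β + SS/2) = Inverse-Gamma(5, 33.695).
The mode of Inverse-Gamma(a, b) is b/(a+1) = 33.695/6 ≈ 5.616.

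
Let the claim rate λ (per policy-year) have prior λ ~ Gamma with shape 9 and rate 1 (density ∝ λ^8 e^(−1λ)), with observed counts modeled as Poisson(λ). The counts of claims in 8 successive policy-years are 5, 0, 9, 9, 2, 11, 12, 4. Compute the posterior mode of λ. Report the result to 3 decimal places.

Σxᵢ = 5+0+9+9+2+11+12+4 = 52, with n = 8.
Posterior ∝ λ^8e^(−1λ) · λ^52e^(−8λ) = λ^60e^(−9λ), i.e. Gamma(shape=61, rate=9).
The mode of a Gamma(a, b) with a ≥ 1 (shape–rate) is (a−1)/b = 60/9 ≈ 6.667.

λ̂_MAP = 6.667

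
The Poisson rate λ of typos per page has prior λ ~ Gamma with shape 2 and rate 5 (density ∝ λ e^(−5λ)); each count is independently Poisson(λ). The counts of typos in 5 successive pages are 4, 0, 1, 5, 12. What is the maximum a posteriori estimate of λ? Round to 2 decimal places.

Σxᵢ = 4+0+1+5+12 = 22, with n = 5.
Posterior ∝ λe^(−5λ) · λ^22e^(−5λ) = λ^23e^(−10λ), i.e. Gamma(shape=24, rate=10).
The mode of a Gamma(a, b) with a ≥ 1 (shape–rate) is (a−1)/b = 23/10 ≈ 2.30.

λ̂_MAP = 2.30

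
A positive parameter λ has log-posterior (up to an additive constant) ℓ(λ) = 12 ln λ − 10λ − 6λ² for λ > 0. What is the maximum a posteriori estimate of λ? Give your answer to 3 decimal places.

ℓ'(λ) = 12/λ − 10 − 12λ. Setting this to zero and multiplying by λ: 12λ² + 10λ − 12 = 0.
λ = (−10 + √(10² + 4·12·12)) / (2·12) = (−10 + √676) / 24 = (−10 + 26)/24 = 2/3.
ℓ''(λ) = −12/λ² − 12 < 0, confirming a maximum.

λ̂_MAP = 0.667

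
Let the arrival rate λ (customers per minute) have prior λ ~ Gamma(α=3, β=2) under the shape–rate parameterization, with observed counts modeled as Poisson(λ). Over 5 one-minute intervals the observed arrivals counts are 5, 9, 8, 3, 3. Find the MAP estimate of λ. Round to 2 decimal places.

λ̂_MAP = 4.29

Σxᵢ = 5+9+8+3+3 = 28, with n = 5.
Posterior ∝ λ^2e^(−2λ) · λ^28e^(−5λ) = λ^30e^(−7λ), i.e. Gamma(shape=31, rate=7).
The mode of a Gamma(a, b) with a ≥ 1 (shape–rate) is (a−1)/b = 30/7 ≈ 4.29.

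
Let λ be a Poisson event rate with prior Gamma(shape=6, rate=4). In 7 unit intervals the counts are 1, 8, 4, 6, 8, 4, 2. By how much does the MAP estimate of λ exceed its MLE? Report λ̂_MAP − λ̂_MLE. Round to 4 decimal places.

MAP − MLE = -1.2597

Σxᵢ = 33. Posterior is Gamma(39, 11); MAP = (39−1)/11 = 38/11 ≈ 3.45455.
MLE = x̄ = 33/7 ≈ 4.71429.
Difference = 38/11 − 33/7 = -97/77 ≈ -1.2597.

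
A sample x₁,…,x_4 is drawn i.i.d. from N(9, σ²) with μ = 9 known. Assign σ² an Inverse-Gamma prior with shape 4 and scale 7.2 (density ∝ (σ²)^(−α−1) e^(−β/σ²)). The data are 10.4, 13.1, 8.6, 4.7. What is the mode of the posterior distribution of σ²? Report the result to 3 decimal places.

σ̂²_MAP = 3.701

Sum of squared deviations about the known mean: SS = (10.4−9)² + (13.1−9)² + (8.6−9)² + (4.7−9)² = 37.42.
The Normal likelihood contributes (σ²)^(−n/2) exp(−SS/(2σ²)), so the posterior is Inverse-Gamma(α + n/2, β + SS/2) = Inverse-Gamma(6, 25.91).
The mode of Inverse-Gamma(a, b) is b/(a+1) = 25.91/7 ≈ 3.701.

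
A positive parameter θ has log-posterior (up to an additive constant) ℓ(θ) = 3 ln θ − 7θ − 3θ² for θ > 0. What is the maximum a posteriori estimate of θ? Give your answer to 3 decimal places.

ℓ'(θ) = 3/θ − 7 − 6θ. Setting this to zero and multiplying by θ: 6θ² + 7θ − 3 = 0.
θ = (−7 + √(7² + 4·6·3)) / (2·6) = (−7 + √121) / 12 = (−7 + 11)/12 = 1/3.
ℓ''(θ) = −3/θ² − 6 < 0, confirming a maximum.

θ̂_MAP = 0.333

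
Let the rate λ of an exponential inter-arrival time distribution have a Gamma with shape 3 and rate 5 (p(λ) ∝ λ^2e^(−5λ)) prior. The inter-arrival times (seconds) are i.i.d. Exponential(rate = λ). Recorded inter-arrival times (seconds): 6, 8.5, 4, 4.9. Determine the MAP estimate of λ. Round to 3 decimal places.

The Exponential(rate=λ) likelihood is ∝ λ^n e^(−λΣtᵢ). Here n = 4 and Σtᵢ = 6 + 8.5 + 4 + 4.9 = 23.4.
Posterior ∝ λ^2e^(−5λ) · λ^4e^(−23.4λ) = λ^6e^(−28.4λ), i.e. Gamma(7, 28.4).
Mode = (a−1)/b = 6/28.4 ≈ 0.211.

λ̂_MAP = 0.211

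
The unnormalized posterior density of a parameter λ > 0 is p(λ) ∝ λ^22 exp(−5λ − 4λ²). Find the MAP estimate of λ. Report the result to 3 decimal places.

ℓ'(λ) = 22/λ − 5 − 8λ. Setting this to zero and multiplying by λ: 8λ² + 5λ − 22 = 0.
λ = (−5 + √(5² + 4·8·22)) / (2·8) = (−5 + √729) / 16 = (−5 + 27)/16 = 11/8.
ℓ''(λ) = −22/λ² − 8 < 0, confirming a maximum.

λ̂_MAP = 1.375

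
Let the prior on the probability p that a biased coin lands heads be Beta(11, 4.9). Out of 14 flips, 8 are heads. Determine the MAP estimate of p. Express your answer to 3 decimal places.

Prior: Beta(11, 4.9).
Data: 8 successes in 14 trials. The binomial likelihood contributes p^8(1−p)^6, so the posterior is Beta(11+8, 4.9+6) = Beta(19, 10.9).
For Beta(a, b) with a, b > 1 the mode is (a−1)/(a+b−2) = 18/27.9 ≈ 0.645.

p̂_MAP = 0.645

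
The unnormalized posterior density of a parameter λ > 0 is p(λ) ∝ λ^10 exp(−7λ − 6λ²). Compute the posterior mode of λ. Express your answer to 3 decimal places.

ℓ'(λ) = 10/λ − 7 − 12λ. Setting this to zero and multiplying by λ: 12λ² + 7λ − 10 = 0.
λ = (−7 + √(7² + 4·12·10)) / (2·12) = (−7 + √529) / 24 = (−7 + 23)/24 = 2/3.
ℓ''(λ) = −10/λ² − 12 < 0, confirming a maximum.

λ̂_MAP = 0.667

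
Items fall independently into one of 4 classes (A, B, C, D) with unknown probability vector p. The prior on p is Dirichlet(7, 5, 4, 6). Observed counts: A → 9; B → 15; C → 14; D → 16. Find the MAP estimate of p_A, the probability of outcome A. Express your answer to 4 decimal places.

The posterior is Dirichlet(αᵢ + nᵢ) = Dirichlet(16, 20, 18, 22).
For a Dirichlet(a₁,…,a_K) with all aᵢ > 1, the mode has j-th component (aⱼ − 1)/(Σaᵢ − K).
Here Σaᵢ = 76 and K = 4, so p_A = (16 − 1)/(76 − 4) = 15/72 ≈ 0.2083.

MAP estimate of p_A = 0.2083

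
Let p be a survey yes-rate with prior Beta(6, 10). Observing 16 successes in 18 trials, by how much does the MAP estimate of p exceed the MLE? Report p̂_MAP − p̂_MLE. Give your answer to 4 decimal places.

Posterior is Beta(22, 12); MAP = (22−1)/(34−2) = 21/32 ≈ 0.65625.
MLE ignores the prior: p̂_MLE = k/n = 16/18 ≈ 0.88889.
Difference = 21/32 − 16/18 = -67/288 ≈ -0.2326.

MAP − MLE = -0.2326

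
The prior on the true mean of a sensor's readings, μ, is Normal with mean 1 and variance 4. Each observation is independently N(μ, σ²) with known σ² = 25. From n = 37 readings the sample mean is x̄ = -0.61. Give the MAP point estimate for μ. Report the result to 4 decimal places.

μ̂_MAP = -0.3773

n = 37, x̄ = -0.61.
For a Normal prior and Normal likelihood with known variance, the posterior is Normal; its mode equals its mean, the precision-weighted average.
Prior precision 1/σ₀² = 1/4 = 0.25; data precision n/σ² = 37/25 = 1.48.
μ̂ = (0.25·1 + 1.48·(-0.61)) / (0.25 + 1.48) = (-0.6528)/1.73 = -1632/4325 ≈ -0.3773.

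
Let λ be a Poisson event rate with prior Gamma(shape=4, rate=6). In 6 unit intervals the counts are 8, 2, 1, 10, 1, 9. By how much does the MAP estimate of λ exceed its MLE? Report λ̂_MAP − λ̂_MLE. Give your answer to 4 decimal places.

Σxᵢ = 31. Posterior is Gamma(35, 12); MAP = (35−1)/12 = 34/12 ≈ 2.83333.
MLE = x̄ = 31/6 ≈ 5.16667.
Difference = 34/12 − 31/6 = -7/3 ≈ -2.3333.

MAP − MLE = -2.3333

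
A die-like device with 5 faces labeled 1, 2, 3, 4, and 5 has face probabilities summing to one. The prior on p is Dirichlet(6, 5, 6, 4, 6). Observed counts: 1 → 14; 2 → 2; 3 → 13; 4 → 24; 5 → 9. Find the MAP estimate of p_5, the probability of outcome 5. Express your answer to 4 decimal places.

MAP estimate: 0.1667

The posterior is Dirichlet(αᵢ + nᵢ) = Dirichlet(20, 7, 19, 28, 15).
For a Dirichlet(a₁,…,a_K) with all aᵢ > 1, the mode has j-th component (aⱼ − 1)/(Σaᵢ − K).
Here Σaᵢ = 89 and K = 5, so p_5 = (15 − 1)/(89 − 5) = 14/84 ≈ 0.1667.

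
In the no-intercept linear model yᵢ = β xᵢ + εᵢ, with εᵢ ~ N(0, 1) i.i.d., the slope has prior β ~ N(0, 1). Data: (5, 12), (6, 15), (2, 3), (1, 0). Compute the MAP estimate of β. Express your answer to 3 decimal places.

log p(β | y) = −Σ(yᵢ − βxᵢ)²/(2·1) − β²/(2·1) + const.
Setting the derivative to zero: Σxᵢ(yᵢ − βxᵢ)/1 − β/1 = 0, so β = Σxᵢyᵢ / (Σxᵢ² + σ²/τ²).
Σxᵢyᵢ = 5·12 + 6·15 + 2·3 + 1·0 = 156; Σxᵢ² = 66; σ²/τ² = 1.
β̂_MAP = 156 / (66 + 1) = 156/67 ≈ 2.328.

β̂_MAP = 2.328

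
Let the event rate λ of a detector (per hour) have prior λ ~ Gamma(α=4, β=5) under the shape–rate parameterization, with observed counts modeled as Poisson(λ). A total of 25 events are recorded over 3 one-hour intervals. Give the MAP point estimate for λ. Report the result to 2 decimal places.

λ̂_MAP = 3.50

Σxᵢ = 25, n = 3.
Posterior ∝ λ^3e^(−5λ) · λ^25e^(−3λ) = λ^28e^(−8λ), i.e. Gamma(shape=29, rate=8).
The mode of a Gamma(a, b) with a ≥ 1 (shape–rate) is (a−1)/b = 28/8 ≈ 3.50.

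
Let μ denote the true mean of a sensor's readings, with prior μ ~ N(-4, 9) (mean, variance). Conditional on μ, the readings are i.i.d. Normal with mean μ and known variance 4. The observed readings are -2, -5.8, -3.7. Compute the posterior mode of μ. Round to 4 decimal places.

n = 3; x̄ = ((-2) + (-5.8) + (-3.7))/3 = -11.5/3 = -23/6 ≈ -3.8333.
For a Normal prior and Normal likelihood with known variance, the posterior is Normal; its mode equals its mean, the precision-weighted average.
Prior precision 1/σ₀² = 1/9; data precision n/σ² = 3/4 = 0.75.
μ̂ = ((1/9)·(-4) + 0.75·(-23/6)) / (1/9 + 0.75) = (-239/72)/(31/36) = -239/62 ≈ -3.8548.

μ̂_MAP = -3.8548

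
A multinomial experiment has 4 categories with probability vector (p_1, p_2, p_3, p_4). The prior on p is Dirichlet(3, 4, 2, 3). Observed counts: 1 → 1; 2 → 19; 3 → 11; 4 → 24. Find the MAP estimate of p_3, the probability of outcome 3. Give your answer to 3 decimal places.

The posterior is Dirichlet(αᵢ + nᵢ) = Dirichlet(4, 23, 13, 27).
For a Dirichlet(a₁,…,a_K) with all aᵢ > 1, the mode has j-th component (aⱼ − 1)/(Σaᵢ − K).
Here Σaᵢ = 67 and K = 4, so p_3 = (13 − 1)/(67 − 4) = 12/63 ≈ 0.190.

MAP estimate: 0.190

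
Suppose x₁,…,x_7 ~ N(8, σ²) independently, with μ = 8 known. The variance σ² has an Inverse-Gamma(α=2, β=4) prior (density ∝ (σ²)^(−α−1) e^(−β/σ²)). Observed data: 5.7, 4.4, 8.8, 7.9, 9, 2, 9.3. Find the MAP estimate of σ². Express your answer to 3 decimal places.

Sum of squared deviations about the known mean: SS = (5.7−8)² + (4.4−8)² + (8.8−8)² + (7.9−8)² + (9−8)² + (2−8)² + (9.3−8)² = 57.59.
The Normal likelihood contributes (σ²)^(−n/2) exp(−SS/(2σ²)), so the posterior is Inverse-Gamma(α + n/2, β + SS/2) = Inverse-Gamma(5.5, 32.795).
The mode of Inverse-Gamma(a, b) is b/(a+1) = 32.795/6.5 ≈ 5.045.

σ̂²_MAP = 5.045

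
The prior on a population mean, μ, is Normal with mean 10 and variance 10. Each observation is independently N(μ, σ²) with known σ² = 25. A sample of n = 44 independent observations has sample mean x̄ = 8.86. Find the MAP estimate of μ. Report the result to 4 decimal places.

μ̂_MAP = 8.9213

n = 44, x̄ = 8.86.
For a Normal prior and Normal likelihood with known variance, the posterior is Normal; its mode equals its mean, the precision-weighted average.
Prior precision 1/σ₀² = 1/10 = 0.1; data precision n/σ² = 44/25 = 1.76.
μ̂ = (0.1·10 + 1.76·8.86) / (0.1 + 1.76) = 16.5936/1.86 = 6914/775 ≈ 8.9213.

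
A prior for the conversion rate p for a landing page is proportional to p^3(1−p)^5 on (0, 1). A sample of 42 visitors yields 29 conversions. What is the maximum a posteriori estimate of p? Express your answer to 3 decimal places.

The prior density ∝ p^3(1−p)^5 is the kernel of Beta(4, 6).
Data: 29 successes in 42 trials. The binomial likelihood contributes p^29(1−p)^13, so the posterior is Beta(4+29, 6+13) = Beta(33, 19).
For Beta(a, b) with a, b > 1 the mode is (a−1)/(a+b−2) = 32/50 ≈ 0.640.

p̂_MAP = 0.640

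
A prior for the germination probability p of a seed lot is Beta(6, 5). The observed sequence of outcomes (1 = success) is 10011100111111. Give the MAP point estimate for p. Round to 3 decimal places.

Prior: Beta(6, 5).
Data: 10 successes in 14 trials (from the sequence). The binomial likelihood contributes p^10(1−p)^4, so the posterior is Beta(6+10, 5+4) = Beta(16, 9).
For Beta(a, b) with a, b > 1 the mode is (a−1)/(a+b−2) = 15/23 ≈ 0.652.

p̂_MAP = 0.652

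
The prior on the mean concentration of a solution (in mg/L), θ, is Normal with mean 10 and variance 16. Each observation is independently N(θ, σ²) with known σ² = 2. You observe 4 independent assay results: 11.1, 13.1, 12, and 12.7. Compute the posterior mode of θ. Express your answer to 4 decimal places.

θ̂_MAP = 12.1576

n = 4; x̄ = (11.1 + 13.1 + 12 + 12.7)/4 = 48.9/4 = 12.225.
For a Normal prior and Normal likelihood with known variance, the posterior is Normal; its mode equals its mean, the precision-weighted average.
Prior precision 1/σ₀² = 1/16 = 0.0625; data precision n/σ² = 4/2 = 2.
θ̂ = (0.0625·10 + 2·12.225) / (0.0625 + 2) = 25.075/2.0625 = 2006/165 ≈ 12.1576.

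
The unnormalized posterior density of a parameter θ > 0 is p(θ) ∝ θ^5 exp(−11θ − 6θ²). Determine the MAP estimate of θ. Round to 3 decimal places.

θ̂_MAP = 0.333

ℓ'(θ) = 5/θ − 11 − 12θ. Setting this to zero and multiplying by θ: 12θ² + 11θ − 5 = 0.
θ = (−11 + √(11² + 4·12·5)) / (2·12) = (−11 + √361) / 24 = (−11 + 19)/24 = 1/3.
ℓ''(θ) = −5/θ² − 12 < 0, confirming a maximum.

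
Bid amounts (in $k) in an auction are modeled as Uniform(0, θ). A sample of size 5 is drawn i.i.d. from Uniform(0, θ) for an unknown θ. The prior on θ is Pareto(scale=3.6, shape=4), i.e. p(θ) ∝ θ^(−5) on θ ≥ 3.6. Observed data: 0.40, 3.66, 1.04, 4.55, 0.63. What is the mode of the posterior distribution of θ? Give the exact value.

The Uniform(0, θ) likelihood is θ^(−n) for θ ≥ max(xᵢ), zero otherwise. Here max(xᵢ) = 4.55.
Posterior ∝ θ^(−5) · θ^(−5) = θ^(−10) on θ ≥ max(3.6, 4.55) = 4.55.
This density is strictly decreasing in θ, so the posterior mode lies at the lower boundary of the support.

θ̂_MAP = 4.55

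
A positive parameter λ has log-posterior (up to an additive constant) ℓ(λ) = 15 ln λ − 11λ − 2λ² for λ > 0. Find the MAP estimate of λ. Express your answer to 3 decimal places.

λ̂_MAP = 1.000

ℓ'(λ) = 15/λ − 11 − 4λ. Setting this to zero and multiplying by λ: 4λ² + 11λ − 15 = 0.
λ = (−11 + √(11² + 4·4·15)) / (2·4) = (−11 + √361) / 8 = (−11 + 19)/8 = 1.
ℓ''(λ) = −15/λ² − 4 < 0, confirming a maximum.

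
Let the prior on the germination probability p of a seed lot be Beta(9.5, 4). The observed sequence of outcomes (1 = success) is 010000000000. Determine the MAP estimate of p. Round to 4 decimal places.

p̂_MAP = 0.4043

Prior: Beta(9.5, 4).
Data: 1 success in 12 trials (from the sequence). The binomial likelihood contributes p(1−p)^11, so the posterior is Beta(9.5+1, 4+11) = Beta(10.5, 15).
For Beta(a, b) with a, b > 1 the mode is (a−1)/(a+b−2) = 9.5/23.5 ≈ 0.4043.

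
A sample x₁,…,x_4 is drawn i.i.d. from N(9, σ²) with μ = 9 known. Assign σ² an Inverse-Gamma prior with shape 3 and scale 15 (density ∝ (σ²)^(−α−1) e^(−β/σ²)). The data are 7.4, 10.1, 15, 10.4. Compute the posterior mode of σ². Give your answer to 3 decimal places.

σ̂²_MAP = 5.978

Sum of squared deviations about the known mean: SS = (7.4−9)² + (10.1−9)² + (15−9)² + (10.4−9)² = 41.73.
The Normal likelihood contributes (σ²)^(−n/2) exp(−SS/(2σ²)), so the posterior is Inverse-Gamma(α + n/2, β + SS/2) = Inverse-Gamma(5, 35.865).
The mode of Inverse-Gamma(a, b) is b/(a+1) = 35.865/6 ≈ 5.978.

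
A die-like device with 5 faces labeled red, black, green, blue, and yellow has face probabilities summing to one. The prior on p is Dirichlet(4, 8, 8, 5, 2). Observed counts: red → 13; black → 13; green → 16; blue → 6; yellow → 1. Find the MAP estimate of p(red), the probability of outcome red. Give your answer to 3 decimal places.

MAP estimate of p(red) = 0.225

The posterior is Dirichlet(αᵢ + nᵢ) = Dirichlet(17, 21, 24, 11, 3).
For a Dirichlet(a₁,…,a_K) with all aᵢ > 1, the mode has j-th component (aⱼ − 1)/(Σaᵢ − K).
Here Σaᵢ = 76 and K = 5, so p(red) = (17 − 1)/(76 − 5) = 16/71 ≈ 0.225.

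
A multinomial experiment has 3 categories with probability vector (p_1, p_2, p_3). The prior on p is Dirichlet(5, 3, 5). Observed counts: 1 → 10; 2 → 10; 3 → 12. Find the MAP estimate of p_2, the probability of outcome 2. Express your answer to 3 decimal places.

MAP estimate: 0.286

The posterior is Dirichlet(αᵢ + nᵢ) = Dirichlet(15, 13, 17).
For a Dirichlet(a₁,…,a_K) with all aᵢ > 1, the mode has j-th component (aⱼ − 1)/(Σaᵢ − K).
Here Σaᵢ = 45 and K = 3, so p_2 = (13 − 1)/(45 − 3) = 12/42 ≈ 0.286.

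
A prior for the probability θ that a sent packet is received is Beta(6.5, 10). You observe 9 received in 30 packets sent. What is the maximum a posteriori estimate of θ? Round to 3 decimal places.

θ̂_MAP = 0.326

Prior: Beta(6.5, 10).
Data: 9 successes in 30 trials. The binomial likelihood contributes θ^9(1−θ)^21, so the posterior is Beta(6.5+9, 10+21) = Beta(15.5, 31).
For Beta(a, b) with a, b > 1 the mode is (a−1)/(a+b−2) = 14.5/44.5 ≈ 0.326.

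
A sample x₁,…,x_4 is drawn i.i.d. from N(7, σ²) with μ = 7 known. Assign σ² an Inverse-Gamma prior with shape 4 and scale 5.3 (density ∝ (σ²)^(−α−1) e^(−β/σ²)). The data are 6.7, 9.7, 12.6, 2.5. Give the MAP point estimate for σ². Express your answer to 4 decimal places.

Sum of squared deviations about the known mean: SS = (6.7−7)² + (9.7−7)² + (12.6−7)² + (2.5−7)² = 58.99.
The Normal likelihood contributes (σ²)^(−n/2) exp(−SS/(2σ²)), so the posterior is Inverse-Gamma(α + n/2, β + SS/2) = Inverse-Gamma(6, 34.795).
The mode of Inverse-Gamma(a, b) is b/(a+1) = 34.795/7 ≈ 4.9707.

σ̂²_MAP = 4.9707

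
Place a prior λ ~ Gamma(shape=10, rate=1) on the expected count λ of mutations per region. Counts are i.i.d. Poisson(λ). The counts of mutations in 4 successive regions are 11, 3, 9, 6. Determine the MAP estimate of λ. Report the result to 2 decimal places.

Σxᵢ = 11+3+9+6 = 29, with n = 4.
Posterior ∝ λ^9e^(−1λ) · λ^29e^(−4λ) = λ^38e^(−5λ), i.e. Gamma(shape=39, rate=5).
The mode of a Gamma(a, b) with a ≥ 1 (shape–rate) is (a−1)/b = 38/5 ≈ 7.60.

λ̂_MAP = 7.60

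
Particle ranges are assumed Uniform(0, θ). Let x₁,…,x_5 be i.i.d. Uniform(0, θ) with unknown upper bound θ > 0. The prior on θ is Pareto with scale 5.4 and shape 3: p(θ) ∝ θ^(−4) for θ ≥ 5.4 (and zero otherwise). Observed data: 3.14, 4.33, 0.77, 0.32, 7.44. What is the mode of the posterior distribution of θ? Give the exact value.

θ̂_MAP = 7.44

The Uniform(0, θ) likelihood is θ^(−n) for θ ≥ max(xᵢ), zero otherwise. Here max(xᵢ) = 7.44.
Posterior ∝ θ^(−4) · θ^(−5) = θ^(−9) on θ ≥ max(5.4, 7.44) = 7.44.
This density is strictly decreasing in θ, so the posterior mode lies at the lower boundary of the support.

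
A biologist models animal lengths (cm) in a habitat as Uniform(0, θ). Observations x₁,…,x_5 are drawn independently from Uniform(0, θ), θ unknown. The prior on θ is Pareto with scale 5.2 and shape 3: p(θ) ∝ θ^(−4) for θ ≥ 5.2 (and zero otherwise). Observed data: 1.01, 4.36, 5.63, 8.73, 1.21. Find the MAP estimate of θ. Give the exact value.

The Uniform(0, θ) likelihood is θ^(−n) for θ ≥ max(xᵢ), zero otherwise. Here max(xᵢ) = 8.73.
Posterior ∝ θ^(−4) · θ^(−5) = θ^(−9) on θ ≥ max(5.2, 8.73) = 8.73.
This density is strictly decreasing in θ, so the posterior mode lies at the lower boundary of the support.

θ̂_MAP = 8.73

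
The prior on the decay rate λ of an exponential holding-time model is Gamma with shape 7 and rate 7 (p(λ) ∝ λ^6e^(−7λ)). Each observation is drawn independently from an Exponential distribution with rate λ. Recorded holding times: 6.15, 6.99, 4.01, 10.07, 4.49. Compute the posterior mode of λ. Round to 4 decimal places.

λ̂_MAP = 0.2842

The Exponential(rate=λ) likelihood is ∝ λ^n e^(−λΣtᵢ). Here n = 5 and Σtᵢ = 6.15 + 6.99 + 4.01 + 10.07 + 4.49 = 31.71.
Posterior ∝ λ^6e^(−7λ) · λ^5e^(−31.71λ) = λ^11e^(−38.71λ), i.e. Gamma(12, 38.71).
Mode = (a−1)/b = 11/38.71 ≈ 0.2842.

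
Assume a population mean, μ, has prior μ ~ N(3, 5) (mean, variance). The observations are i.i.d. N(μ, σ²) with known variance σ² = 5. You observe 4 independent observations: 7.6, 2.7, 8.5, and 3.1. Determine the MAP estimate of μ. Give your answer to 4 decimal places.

n = 4; x̄ = (7.6 + 2.7 + 8.5 + 3.1)/4 = 21.9/4 = 5.475.
For a Normal prior and Normal likelihood with known variance, the posterior is Normal; its mode equals its mean, the precision-weighted average.
Prior precision 1/σ₀² = 1/5 = 0.2; data precision n/σ² = 4/5 = 0.8.
μ̂ = (0.2·3 + 0.8·5.475) / (0.2 + 0.8) = 4.98/1 = 4.9800.

μ̂_MAP = 4.9800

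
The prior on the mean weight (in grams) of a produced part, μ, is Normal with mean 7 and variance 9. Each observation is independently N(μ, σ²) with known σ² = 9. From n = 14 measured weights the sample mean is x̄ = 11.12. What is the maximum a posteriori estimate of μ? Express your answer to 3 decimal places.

μ̂_MAP = 10.845

n = 14, x̄ = 11.12.
For a Normal prior and Normal likelihood with known variance, the posterior is Normal; its mode equals its mean, the precision-weighted average.
Prior precision 1/σ₀² = 1/9; data precision n/σ² = 14/9.
μ̂ = ((1/9)·7 + (14/9)·11.12) / (1/9 + 14/9) = (4067/225)/(5/3) = 4067/375 ≈ 10.845.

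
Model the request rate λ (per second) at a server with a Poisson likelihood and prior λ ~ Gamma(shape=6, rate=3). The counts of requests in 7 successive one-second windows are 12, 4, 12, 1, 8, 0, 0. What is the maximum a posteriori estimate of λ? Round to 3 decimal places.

λ̂_MAP = 4.200

Σxᵢ = 12+4+12+1+8+0+0 = 37, with n = 7.
Posterior ∝ λ^5e^(−3λ) · λ^37e^(−7λ) = λ^42e^(−10λ), i.e. Gamma(shape=43, rate=10).
The mode of a Gamma(a, b) with a ≥ 1 (shape–rate) is (a−1)/b = 42/10 ≈ 4.200.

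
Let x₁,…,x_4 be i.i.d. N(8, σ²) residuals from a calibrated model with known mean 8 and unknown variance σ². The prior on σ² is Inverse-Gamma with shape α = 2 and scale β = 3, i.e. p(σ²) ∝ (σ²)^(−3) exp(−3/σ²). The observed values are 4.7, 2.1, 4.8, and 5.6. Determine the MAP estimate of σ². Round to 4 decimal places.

σ̂²_MAP = 6.7700

Sum of squared deviations about the known mean: SS = (4.7−8)² + (2.1−8)² + (4.8−8)² + (5.6−8)² = 61.7.
The Normal likelihood contributes (σ²)^(−n/2) exp(−SS/(2σ²)), so the posterior is Inverse-Gamma(α + n/2, β + SS/2) = Inverse-Gamma(4, 33.85).
The mode of Inverse-Gamma(a, b) is b/(a+1) = 33.85/5 ≈ 6.7700.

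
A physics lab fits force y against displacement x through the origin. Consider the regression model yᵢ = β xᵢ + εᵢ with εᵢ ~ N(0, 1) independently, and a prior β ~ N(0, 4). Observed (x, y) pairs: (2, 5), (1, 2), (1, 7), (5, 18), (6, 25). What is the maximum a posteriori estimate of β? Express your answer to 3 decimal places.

β̂_MAP = 3.851

log p(β | y) = −Σ(yᵢ − βxᵢ)²/(2·1) − β²/(2·4) + const.
Setting the derivative to zero: Σxᵢ(yᵢ − βxᵢ)/1 − β/4 = 0, so β = Σxᵢyᵢ / (Σxᵢ² + σ²/τ²).
Σxᵢyᵢ = 2·5 + 1·2 + 1·7 + 5·18 + 6·25 = 259; Σxᵢ² = 67; σ²/τ² = 0.25.
β̂_MAP = 259 / (67 + 0.25) = 259/67.25 ≈ 3.851.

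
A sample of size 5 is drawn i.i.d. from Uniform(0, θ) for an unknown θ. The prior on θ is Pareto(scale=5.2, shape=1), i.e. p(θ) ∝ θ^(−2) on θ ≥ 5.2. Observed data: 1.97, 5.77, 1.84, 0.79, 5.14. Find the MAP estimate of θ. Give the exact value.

θ̂_MAP = 5.77

The Uniform(0, θ) likelihood is θ^(−n) for θ ≥ max(xᵢ), zero otherwise. Here max(xᵢ) = 5.77.
Posterior ∝ θ^(−2) · θ^(−5) = θ^(−7) on θ ≥ max(5.2, 5.77) = 5.77.
This density is strictly decreasing in θ, so the posterior mode lies at the lower boundary of the support.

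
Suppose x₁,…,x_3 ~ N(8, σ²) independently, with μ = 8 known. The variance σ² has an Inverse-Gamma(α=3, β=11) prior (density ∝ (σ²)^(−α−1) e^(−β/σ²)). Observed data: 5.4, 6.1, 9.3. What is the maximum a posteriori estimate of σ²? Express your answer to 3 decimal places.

Sum of squared deviations about the known mean: SS = (5.4−8)² + (6.1−8)² + (9.3−8)² = 12.06.
The Normal likelihood contributes (σ²)^(−n/2) exp(−SS/(2σ²)), so the posterior is Inverse-Gamma(α + n/2, β + SS/2) = Inverse-Gamma(4.5, 17.03).
The mode of Inverse-Gamma(a, b) is b/(a+1) = 17.03/5.5 ≈ 3.096.

σ̂²_MAP = 3.096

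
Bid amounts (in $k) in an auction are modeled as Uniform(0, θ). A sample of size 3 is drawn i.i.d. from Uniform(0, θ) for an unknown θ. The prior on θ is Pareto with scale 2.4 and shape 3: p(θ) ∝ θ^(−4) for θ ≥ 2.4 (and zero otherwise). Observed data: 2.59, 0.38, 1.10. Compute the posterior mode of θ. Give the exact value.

The Uniform(0, θ) likelihood is θ^(−n) for θ ≥ max(xᵢ), zero otherwise. Here max(xᵢ) = 2.59.
Posterior ∝ θ^(−4) · θ^(−3) = θ^(−7) on θ ≥ max(2.4, 2.59) = 2.59.
This density is strictly decreasing in θ, so the posterior mode lies at the lower boundary of the support.

θ̂_MAP = 2.59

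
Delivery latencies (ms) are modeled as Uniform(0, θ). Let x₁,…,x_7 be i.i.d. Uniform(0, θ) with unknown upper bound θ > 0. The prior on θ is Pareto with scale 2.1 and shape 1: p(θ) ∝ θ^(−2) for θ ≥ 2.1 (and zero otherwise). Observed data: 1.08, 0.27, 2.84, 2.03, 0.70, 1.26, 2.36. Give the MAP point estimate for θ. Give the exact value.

The Uniform(0, θ) likelihood is θ^(−n) for θ ≥ max(xᵢ), zero otherwise. Here max(xᵢ) = 2.84.
Posterior ∝ θ^(−2) · θ^(−7) = θ^(−9) on θ ≥ max(2.1, 2.84) = 2.84.
This density is strictly decreasing in θ, so the posterior mode lies at the lower boundary of the support.

θ̂_MAP = 2.84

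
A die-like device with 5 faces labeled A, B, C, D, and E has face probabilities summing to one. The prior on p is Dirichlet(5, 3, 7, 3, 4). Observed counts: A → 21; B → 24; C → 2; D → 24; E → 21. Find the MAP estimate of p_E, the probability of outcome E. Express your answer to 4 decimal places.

MAP estimate of p_E = 0.2202

The posterior is Dirichlet(αᵢ + nᵢ) = Dirichlet(26, 27, 9, 27, 25).
For a Dirichlet(a₁,…,a_K) with all aᵢ > 1, the mode has j-th component (aⱼ − 1)/(Σaᵢ − K).
Here Σaᵢ = 114 and K = 5, so p_E = (25 − 1)/(114 − 5) = 24/109 ≈ 0.2202.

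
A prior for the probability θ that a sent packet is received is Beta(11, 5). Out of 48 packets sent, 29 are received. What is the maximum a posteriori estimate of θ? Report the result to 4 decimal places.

Prior: Beta(11, 5).
Data: 29 successes in 48 trials. The binomial likelihood contributes θ^29(1−θ)^19, so the posterior is Beta(11+29, 5+19) = Beta(40, 24).
For Beta(a, b) with a, b > 1 the mode is (a−1)/(a+b−2) = 39/62 ≈ 0.6290.

θ̂_MAP = 0.6290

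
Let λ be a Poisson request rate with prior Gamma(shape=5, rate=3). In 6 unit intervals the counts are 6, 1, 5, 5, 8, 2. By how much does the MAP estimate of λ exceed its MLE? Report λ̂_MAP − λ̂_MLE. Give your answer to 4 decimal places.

Σxᵢ = 27. Posterior is Gamma(32, 9); MAP = (32−1)/9 = 31/9 ≈ 3.44444.
MLE = x̄ = 27/6 ≈ 4.50000.
Difference = 31/9 − 27/6 = -19/18 ≈ -1.0556.

MAP − MLE = -1.0556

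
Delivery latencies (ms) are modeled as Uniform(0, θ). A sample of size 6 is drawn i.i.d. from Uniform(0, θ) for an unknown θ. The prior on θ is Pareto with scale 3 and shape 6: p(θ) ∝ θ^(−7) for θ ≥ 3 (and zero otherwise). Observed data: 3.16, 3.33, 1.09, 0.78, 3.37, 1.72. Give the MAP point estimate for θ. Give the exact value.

θ̂_MAP = 3.37

The Uniform(0, θ) likelihood is θ^(−n) for θ ≥ max(xᵢ), zero otherwise. Here max(xᵢ) = 3.37.
Posterior ∝ θ^(−7) · θ^(−6) = θ^(−13) on θ ≥ max(3, 3.37) = 3.37.
This density is strictly decreasing in θ, so the posterior mode lies at the lower boundary of the support.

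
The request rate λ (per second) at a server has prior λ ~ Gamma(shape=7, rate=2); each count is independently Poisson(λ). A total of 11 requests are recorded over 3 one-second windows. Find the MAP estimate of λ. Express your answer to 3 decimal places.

Σxᵢ = 11, n = 3.
Posterior ∝ λ^6e^(−2λ) · λ^11e^(−3λ) = λ^17e^(−5λ), i.e. Gamma(shape=18, rate=5).
The mode of a Gamma(a, b) with a ≥ 1 (shape–rate) is (a−1)/b = 17/5 ≈ 3.400.

λ̂_MAP = 3.400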